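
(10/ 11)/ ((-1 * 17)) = -10/ 187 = -0.05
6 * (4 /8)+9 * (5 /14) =6.21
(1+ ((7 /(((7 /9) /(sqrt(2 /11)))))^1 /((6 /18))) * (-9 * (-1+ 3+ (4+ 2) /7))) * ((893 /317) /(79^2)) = 893 /1978397 - 4339980 * sqrt(22) /152336569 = -0.13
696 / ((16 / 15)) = 1305 / 2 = 652.50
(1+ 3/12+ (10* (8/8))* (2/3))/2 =95/24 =3.96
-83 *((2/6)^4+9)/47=-15.92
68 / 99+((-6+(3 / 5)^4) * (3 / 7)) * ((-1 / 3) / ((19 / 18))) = 12190658 / 8229375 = 1.48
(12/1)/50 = 6/25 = 0.24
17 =17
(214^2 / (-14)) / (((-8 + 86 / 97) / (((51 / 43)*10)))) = 37758802 / 6923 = 5454.11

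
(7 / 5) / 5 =7 / 25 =0.28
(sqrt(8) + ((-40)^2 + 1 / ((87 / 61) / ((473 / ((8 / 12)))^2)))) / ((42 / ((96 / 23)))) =32*sqrt(2) / 161 + 164512028 / 4669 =35235.24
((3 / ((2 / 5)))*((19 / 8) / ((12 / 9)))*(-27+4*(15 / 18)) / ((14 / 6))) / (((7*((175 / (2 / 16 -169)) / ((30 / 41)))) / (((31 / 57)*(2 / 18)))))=424793 / 514304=0.83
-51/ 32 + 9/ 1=237/ 32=7.41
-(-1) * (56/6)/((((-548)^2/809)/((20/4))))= 28315/225228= 0.13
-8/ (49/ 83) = -664/ 49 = -13.55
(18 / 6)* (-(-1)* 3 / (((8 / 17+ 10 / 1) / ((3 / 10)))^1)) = 459 / 1780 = 0.26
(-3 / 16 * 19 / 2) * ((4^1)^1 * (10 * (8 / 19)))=-30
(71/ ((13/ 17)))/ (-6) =-1207/ 78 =-15.47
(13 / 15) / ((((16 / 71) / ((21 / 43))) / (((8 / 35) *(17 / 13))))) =1207 / 2150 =0.56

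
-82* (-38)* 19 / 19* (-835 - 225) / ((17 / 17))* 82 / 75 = -54168544 / 15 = -3611236.27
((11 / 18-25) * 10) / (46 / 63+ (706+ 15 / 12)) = -61460 / 178411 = -0.34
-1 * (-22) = 22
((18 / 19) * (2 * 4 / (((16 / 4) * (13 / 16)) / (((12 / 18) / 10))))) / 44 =48 / 13585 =0.00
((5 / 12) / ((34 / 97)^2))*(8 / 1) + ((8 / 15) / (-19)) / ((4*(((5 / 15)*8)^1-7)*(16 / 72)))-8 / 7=389681347 / 14990430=26.00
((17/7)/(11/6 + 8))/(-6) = -17/413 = -0.04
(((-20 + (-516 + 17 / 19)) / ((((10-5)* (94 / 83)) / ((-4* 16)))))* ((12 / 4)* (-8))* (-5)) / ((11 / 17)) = 11017449216 / 9823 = 1121597.19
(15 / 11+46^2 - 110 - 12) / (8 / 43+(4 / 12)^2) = 8494263 / 1265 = 6714.83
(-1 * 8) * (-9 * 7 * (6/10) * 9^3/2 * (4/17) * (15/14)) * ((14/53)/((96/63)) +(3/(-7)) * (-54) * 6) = 48732253965/12614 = 3863346.60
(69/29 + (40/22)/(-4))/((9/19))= 11666/2871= 4.06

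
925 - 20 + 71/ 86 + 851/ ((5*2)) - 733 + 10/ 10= 55669/ 215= 258.93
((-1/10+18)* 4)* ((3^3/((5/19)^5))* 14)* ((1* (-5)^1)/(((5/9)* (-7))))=430811512812/15625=27571936.82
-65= -65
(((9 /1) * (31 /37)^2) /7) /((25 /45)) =77841 /47915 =1.62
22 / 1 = 22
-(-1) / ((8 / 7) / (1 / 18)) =7 / 144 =0.05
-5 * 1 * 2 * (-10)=100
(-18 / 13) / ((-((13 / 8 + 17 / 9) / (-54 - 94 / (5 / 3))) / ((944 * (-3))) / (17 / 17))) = 88086528 / 715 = 123197.94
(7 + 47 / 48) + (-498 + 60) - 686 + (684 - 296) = -34945 / 48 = -728.02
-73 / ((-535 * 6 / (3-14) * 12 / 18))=-0.38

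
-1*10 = -10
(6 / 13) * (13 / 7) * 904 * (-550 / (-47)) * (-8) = -23865600 / 329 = -72539.82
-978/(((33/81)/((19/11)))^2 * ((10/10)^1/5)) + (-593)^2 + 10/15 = 11584819079/43923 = 263752.91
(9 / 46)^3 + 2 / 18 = 0.12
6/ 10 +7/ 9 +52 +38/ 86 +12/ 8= 214087/ 3870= 55.32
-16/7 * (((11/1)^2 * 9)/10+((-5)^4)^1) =-58712/35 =-1677.49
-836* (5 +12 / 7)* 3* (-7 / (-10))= -58938 / 5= -11787.60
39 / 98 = 0.40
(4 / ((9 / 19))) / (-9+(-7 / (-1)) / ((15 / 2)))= -380 / 363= -1.05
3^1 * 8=24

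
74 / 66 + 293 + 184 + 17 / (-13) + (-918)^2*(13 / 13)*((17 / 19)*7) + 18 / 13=43025800717 / 8151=5278591.67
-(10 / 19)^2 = -100 / 361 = -0.28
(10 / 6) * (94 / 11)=470 / 33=14.24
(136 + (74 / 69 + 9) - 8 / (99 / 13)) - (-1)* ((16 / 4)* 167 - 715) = 223196 / 2277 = 98.02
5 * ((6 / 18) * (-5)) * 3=-25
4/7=0.57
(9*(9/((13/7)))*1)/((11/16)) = 9072/143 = 63.44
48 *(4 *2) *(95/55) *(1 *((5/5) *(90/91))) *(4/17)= 2626560/17017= 154.35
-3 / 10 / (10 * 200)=-3 / 20000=-0.00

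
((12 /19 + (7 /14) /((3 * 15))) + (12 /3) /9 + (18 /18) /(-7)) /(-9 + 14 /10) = -11303 /90972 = -0.12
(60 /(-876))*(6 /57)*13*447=-58110 /1387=-41.90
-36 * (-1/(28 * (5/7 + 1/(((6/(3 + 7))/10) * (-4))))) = -54/145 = -0.37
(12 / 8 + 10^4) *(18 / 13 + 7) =2180327 / 26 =83858.73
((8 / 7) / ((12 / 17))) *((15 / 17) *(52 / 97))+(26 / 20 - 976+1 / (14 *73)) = -241374732 / 247835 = -973.93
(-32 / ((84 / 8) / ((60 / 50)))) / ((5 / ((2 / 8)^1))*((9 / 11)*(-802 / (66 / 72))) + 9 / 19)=294272 / 1151954685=0.00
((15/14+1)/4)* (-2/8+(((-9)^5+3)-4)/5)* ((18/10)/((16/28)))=-12329901/640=-19265.47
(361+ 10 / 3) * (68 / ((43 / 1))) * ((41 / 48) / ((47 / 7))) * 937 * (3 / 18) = 4996783939 / 436536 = 11446.44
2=2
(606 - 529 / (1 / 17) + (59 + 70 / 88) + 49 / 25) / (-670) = 9157769 / 737000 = 12.43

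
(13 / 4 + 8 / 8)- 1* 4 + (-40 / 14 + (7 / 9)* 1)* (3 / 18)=-73 / 756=-0.10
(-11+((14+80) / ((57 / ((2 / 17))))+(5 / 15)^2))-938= -2757856 / 2907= -948.69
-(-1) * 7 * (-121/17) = -847/17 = -49.82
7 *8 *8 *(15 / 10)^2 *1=1008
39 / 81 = 13 / 27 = 0.48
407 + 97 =504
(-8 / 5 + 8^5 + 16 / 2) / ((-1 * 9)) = -18208 / 5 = -3641.60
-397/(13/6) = -2382/13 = -183.23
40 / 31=1.29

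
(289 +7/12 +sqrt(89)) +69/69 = sqrt(89) +3487/12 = 300.02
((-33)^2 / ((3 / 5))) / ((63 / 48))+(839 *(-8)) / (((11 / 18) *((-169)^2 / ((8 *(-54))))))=3406522864 / 2199197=1548.98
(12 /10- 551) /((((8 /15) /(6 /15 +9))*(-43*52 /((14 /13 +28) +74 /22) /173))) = 24321.84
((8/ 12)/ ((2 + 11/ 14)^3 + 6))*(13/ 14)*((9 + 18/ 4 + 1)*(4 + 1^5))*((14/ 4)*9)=1293110/ 25261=51.19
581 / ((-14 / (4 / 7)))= -166 / 7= -23.71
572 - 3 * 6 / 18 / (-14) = 572.07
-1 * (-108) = 108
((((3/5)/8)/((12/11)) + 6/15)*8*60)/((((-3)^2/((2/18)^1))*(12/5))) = 125/108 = 1.16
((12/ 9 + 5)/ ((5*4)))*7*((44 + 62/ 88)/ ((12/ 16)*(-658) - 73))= -261611/ 1495560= -0.17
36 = 36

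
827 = 827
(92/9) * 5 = 460/9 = 51.11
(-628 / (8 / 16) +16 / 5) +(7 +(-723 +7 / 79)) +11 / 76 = -59096371 / 30020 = -1968.57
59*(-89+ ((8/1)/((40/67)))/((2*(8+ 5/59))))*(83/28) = -2059565569/133560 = -15420.53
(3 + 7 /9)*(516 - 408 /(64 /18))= 9095 /6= 1515.83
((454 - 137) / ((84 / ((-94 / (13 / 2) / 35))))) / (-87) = 14899 / 831285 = 0.02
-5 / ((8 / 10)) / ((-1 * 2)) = 25 / 8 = 3.12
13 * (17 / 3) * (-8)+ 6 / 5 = -8822 / 15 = -588.13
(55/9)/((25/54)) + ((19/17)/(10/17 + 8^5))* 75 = 36773481/2785330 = 13.20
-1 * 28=-28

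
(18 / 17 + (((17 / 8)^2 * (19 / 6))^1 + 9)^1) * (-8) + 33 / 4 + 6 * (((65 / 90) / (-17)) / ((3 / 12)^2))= -190.69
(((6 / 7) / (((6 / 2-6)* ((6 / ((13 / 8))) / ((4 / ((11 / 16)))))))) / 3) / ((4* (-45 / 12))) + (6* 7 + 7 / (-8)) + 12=4418707 / 83160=53.14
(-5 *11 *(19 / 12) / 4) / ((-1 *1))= 1045 / 48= 21.77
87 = 87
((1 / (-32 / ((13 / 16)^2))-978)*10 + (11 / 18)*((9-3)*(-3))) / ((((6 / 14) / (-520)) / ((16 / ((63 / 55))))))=143374592075 / 864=165942814.90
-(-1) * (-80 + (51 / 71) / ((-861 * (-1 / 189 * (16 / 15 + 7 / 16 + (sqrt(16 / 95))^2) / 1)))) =-1774082720 / 22202197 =-79.91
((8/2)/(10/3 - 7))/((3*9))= -0.04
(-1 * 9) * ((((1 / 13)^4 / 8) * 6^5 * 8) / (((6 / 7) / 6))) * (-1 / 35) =69984 / 142805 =0.49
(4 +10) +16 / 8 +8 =24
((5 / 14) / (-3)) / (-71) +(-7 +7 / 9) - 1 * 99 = -105.22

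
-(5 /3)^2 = -25 /9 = -2.78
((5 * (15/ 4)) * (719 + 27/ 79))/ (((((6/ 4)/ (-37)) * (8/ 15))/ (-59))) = 11630205375/ 316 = 36804447.39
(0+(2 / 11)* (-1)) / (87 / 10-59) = 0.00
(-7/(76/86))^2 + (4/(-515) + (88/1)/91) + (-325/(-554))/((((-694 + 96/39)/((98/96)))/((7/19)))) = 51528764386270991/808903124178240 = 63.70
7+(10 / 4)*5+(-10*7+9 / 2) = -46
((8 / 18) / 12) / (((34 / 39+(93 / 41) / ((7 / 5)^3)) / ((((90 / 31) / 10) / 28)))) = 26117 / 115508108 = 0.00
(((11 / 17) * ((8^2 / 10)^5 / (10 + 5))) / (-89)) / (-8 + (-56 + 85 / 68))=1476395008 / 17801390625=0.08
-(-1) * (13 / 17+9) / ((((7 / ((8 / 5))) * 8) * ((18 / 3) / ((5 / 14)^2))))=0.01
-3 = -3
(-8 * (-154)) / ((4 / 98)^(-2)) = 704 / 343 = 2.05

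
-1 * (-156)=156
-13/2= -6.50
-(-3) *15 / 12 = 3.75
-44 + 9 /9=-43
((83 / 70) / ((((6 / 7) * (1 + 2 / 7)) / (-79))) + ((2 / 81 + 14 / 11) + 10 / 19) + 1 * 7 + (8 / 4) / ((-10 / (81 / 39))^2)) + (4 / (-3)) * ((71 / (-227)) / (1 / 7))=-4751934253381 / 64944722700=-73.17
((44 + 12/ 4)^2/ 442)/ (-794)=-0.01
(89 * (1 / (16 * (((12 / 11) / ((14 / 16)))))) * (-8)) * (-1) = 6853 / 192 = 35.69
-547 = -547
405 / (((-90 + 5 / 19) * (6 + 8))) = -1539 / 4774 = -0.32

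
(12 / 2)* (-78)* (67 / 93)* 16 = -167232 / 31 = -5394.58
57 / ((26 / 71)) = 4047 / 26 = 155.65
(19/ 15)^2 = 361/ 225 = 1.60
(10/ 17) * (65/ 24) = 325/ 204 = 1.59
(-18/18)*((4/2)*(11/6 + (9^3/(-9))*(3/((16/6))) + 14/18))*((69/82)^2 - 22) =-912403291/242064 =-3769.26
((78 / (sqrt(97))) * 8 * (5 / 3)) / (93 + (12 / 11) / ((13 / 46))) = 1.09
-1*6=-6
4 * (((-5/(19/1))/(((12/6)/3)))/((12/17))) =-85/38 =-2.24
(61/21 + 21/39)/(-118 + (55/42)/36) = -67680/2318693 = -0.03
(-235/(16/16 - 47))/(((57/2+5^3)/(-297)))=-69795/7061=-9.88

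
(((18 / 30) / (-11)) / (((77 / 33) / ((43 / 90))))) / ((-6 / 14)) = 43 / 1650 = 0.03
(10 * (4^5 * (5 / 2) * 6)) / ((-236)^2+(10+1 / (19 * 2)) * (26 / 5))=14592000 / 5296073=2.76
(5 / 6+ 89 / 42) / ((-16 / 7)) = -31 / 24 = -1.29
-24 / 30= -4 / 5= -0.80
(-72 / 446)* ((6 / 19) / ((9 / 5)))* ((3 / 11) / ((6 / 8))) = -480 / 46607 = -0.01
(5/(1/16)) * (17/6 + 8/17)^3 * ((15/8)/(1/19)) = 18179557675/176868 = 102786.02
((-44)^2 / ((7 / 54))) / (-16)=-6534 / 7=-933.43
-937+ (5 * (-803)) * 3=-12982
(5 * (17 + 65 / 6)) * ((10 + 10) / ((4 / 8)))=16700 / 3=5566.67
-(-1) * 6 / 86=3 / 43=0.07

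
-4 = -4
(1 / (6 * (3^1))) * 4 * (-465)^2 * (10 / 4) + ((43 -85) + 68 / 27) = 3242309 / 27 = 120085.52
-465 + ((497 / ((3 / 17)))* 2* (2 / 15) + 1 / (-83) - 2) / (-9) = -18428528 / 33615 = -548.22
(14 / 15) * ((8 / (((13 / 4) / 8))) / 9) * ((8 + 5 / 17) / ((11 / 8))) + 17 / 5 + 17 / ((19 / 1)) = 34530728 / 2078505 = 16.61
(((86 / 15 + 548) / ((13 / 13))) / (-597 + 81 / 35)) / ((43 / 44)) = -1279124 / 1342503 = -0.95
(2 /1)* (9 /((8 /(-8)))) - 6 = -24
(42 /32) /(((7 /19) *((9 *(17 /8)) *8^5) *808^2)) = 19 /2182090850304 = 0.00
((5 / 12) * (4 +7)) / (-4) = -55 / 48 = -1.15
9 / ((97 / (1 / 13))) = 9 / 1261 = 0.01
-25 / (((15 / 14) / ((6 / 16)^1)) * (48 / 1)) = -0.18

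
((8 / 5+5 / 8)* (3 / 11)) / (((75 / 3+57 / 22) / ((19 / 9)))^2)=353419 / 99481230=0.00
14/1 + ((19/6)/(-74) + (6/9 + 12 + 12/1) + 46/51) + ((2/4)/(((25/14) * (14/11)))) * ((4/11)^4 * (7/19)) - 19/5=56830557131/1590678100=35.73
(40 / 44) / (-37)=-10 / 407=-0.02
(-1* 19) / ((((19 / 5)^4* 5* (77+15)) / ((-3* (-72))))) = -6750 / 157757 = -0.04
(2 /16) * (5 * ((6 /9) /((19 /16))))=20 /57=0.35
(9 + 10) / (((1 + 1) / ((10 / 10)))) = 9.50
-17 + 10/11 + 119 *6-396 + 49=3860/11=350.91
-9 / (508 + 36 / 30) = -45 / 2546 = -0.02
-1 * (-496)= 496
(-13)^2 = 169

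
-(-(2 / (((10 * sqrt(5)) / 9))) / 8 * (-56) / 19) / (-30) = 21 * sqrt(5) / 4750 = 0.01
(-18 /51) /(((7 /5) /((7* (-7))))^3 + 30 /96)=-1372000 /1214701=-1.13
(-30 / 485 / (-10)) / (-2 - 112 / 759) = -2277 / 790550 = -0.00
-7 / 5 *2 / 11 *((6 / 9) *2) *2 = -112 / 165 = -0.68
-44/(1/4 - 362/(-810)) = -71280/1129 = -63.14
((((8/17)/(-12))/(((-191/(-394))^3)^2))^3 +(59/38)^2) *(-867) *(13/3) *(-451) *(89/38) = -287996838595589533286561930651095380939742533503248051267/2882465286848890017837223399072311658329262244808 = -99913376.20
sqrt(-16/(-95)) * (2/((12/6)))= 4 * sqrt(95)/95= 0.41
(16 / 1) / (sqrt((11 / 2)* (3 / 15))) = 16* sqrt(110) / 11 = 15.26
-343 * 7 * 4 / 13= -9604 / 13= -738.77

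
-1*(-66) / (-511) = -66 / 511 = -0.13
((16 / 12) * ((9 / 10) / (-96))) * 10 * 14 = -7 / 4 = -1.75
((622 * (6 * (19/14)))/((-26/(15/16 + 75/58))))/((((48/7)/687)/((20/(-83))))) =21007824525/2002624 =10490.15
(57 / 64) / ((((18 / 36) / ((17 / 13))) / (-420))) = -101745 / 104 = -978.32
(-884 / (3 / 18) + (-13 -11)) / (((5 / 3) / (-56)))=895104 / 5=179020.80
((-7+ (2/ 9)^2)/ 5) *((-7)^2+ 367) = -234208/ 405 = -578.29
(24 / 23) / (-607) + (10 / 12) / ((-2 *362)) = -0.00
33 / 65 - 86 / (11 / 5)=-27587 / 715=-38.58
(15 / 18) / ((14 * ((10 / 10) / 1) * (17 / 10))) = 25 / 714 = 0.04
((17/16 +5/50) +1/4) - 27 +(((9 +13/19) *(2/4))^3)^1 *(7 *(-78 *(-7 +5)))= 123946.90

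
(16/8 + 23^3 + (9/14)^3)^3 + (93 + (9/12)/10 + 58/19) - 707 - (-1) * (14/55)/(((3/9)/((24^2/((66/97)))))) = 85602098155160169075531531/47499746556416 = 1802159050543.34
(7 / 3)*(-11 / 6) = -77 / 18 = -4.28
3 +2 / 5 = 17 / 5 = 3.40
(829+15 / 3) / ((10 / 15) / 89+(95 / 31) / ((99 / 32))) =113899797 / 136303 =835.64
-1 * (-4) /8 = 1 /2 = 0.50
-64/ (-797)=64/ 797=0.08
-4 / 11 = -0.36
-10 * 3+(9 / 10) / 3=-29.70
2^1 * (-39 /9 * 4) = -104 /3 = -34.67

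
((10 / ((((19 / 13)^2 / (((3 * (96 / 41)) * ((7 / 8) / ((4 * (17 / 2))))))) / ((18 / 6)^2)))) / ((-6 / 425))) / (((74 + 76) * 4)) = -53235 / 59204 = -0.90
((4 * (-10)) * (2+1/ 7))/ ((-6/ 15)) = 1500/ 7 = 214.29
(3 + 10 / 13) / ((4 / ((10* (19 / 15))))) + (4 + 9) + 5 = 2335 / 78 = 29.94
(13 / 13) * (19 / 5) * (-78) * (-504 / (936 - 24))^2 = -17199 / 190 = -90.52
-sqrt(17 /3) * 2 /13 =-2 * sqrt(51) /39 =-0.37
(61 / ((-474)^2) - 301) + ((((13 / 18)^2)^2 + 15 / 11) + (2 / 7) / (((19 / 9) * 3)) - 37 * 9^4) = -243056.32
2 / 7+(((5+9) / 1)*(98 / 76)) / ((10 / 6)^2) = 22559 / 3325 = 6.78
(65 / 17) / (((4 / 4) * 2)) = 65 / 34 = 1.91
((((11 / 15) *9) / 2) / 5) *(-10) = -33 / 5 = -6.60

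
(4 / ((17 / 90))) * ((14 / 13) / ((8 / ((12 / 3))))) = 2520 / 221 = 11.40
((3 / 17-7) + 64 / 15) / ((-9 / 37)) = 24124 / 2295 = 10.51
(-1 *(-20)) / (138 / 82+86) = 164 / 719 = 0.23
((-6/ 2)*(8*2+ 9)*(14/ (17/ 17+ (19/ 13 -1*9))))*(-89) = -242970/ 17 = -14292.35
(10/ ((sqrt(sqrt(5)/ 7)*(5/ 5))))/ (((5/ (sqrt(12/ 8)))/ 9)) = 9*sqrt(42)*5^(3/ 4)/ 5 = 39.01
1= 1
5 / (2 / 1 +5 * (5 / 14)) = 70 / 53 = 1.32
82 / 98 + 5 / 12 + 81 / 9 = 6029 / 588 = 10.25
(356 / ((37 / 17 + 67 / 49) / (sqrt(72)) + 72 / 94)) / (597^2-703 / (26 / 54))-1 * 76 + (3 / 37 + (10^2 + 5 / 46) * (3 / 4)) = -14398017486050827 / 17232119487346464-87288681389 * sqrt(2) / 121495554552384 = -0.84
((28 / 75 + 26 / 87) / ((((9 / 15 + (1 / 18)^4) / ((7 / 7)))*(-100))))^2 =163573254259776 / 1303323908832015625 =0.00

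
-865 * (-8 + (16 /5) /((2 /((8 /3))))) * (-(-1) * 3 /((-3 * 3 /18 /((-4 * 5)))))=387520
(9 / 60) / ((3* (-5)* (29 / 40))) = -2 / 145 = -0.01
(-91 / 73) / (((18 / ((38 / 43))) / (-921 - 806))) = 2985983 / 28251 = 105.69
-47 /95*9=-423 /95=-4.45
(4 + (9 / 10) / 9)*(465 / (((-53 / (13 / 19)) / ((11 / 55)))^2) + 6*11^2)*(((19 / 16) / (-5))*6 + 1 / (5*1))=-7395156296283 / 2028098000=-3646.35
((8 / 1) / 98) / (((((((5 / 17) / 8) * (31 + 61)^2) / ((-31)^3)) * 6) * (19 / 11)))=-5570917 / 7387485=-0.75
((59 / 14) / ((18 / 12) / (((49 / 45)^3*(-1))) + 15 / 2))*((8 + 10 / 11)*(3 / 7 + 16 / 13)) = 1048134941 / 106632240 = 9.83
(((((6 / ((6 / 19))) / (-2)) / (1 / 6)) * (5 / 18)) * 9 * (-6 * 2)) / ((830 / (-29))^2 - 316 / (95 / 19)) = 3595275 / 1589372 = 2.26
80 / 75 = 16 / 15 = 1.07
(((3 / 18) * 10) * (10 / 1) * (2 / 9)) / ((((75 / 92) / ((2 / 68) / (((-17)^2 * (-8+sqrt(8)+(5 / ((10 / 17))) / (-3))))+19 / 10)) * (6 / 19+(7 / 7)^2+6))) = 1284798140744 / 1088884967895-27968 * sqrt(2) / 24197443731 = 1.18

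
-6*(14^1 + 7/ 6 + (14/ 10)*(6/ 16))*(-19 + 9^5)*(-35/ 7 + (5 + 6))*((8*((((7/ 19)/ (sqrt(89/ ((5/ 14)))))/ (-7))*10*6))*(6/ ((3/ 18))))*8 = 329268395520*sqrt(6230)/ 1691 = 15369171725.08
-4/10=-2/5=-0.40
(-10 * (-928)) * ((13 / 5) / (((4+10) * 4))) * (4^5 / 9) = 3088384 / 63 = 49021.97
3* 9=27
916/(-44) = -229/11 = -20.82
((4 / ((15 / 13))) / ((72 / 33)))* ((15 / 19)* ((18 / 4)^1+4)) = 2431 / 228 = 10.66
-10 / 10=-1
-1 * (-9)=9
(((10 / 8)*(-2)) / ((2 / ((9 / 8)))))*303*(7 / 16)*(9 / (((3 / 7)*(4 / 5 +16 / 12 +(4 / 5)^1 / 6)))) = -30065175 / 17408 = -1727.09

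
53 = 53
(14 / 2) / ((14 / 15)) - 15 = -15 / 2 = -7.50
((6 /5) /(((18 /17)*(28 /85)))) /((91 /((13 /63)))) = 289 /37044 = 0.01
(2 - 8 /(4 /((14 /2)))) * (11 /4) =-33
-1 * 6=-6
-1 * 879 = -879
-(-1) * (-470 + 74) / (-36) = 11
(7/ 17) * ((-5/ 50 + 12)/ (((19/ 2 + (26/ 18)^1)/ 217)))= 95697/ 985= 97.15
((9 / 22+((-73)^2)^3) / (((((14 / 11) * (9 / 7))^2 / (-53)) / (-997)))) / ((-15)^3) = -1935189748028797117 / 2187000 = -884860424338.73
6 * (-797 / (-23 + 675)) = -2391 / 326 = -7.33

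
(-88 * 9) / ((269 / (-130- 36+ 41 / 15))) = 646536 / 1345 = 480.70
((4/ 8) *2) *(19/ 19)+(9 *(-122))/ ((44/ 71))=-38957/ 22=-1770.77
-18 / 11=-1.64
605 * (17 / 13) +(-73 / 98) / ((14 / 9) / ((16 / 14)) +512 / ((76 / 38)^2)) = 2346947923 / 2966509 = 791.15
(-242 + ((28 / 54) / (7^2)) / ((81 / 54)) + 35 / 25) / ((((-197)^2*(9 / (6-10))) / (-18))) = -5456648 / 110023515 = -0.05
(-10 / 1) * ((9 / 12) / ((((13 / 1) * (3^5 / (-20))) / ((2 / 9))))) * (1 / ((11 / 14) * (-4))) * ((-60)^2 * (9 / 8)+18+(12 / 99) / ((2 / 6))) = -15663200 / 1146717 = -13.66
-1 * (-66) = 66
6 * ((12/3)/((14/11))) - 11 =55/7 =7.86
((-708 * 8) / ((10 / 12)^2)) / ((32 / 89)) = -567108 / 25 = -22684.32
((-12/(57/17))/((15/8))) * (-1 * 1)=544/285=1.91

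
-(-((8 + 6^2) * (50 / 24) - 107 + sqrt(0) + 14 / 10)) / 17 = -209 / 255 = -0.82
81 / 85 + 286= 24391 / 85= 286.95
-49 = -49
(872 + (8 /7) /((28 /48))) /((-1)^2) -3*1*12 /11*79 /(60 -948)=34870349 /39886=874.25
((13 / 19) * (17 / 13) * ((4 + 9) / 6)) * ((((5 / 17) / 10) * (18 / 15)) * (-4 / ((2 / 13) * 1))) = -169 / 95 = -1.78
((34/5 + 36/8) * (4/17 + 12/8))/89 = 6667/30260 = 0.22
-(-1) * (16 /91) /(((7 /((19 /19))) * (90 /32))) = 256 /28665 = 0.01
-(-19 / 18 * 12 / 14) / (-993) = -19 / 20853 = -0.00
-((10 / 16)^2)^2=-625 / 4096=-0.15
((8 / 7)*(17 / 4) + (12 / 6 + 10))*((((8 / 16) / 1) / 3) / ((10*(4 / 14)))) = 59 / 60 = 0.98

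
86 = 86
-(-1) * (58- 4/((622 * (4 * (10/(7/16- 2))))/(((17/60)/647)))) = 8963010065/154534656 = 58.00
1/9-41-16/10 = -1912/45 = -42.49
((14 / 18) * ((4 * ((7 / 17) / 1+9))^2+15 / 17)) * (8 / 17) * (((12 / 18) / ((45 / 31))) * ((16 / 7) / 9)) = 650521856 / 10744731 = 60.54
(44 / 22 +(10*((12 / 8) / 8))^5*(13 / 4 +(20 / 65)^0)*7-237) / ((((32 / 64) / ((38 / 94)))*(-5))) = -226342079 / 3080192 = -73.48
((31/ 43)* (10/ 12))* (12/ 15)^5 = 15872/ 80625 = 0.20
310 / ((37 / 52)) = 16120 / 37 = 435.68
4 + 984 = 988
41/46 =0.89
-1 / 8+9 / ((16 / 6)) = 13 / 4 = 3.25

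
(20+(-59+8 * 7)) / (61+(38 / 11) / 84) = 7854 / 28201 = 0.28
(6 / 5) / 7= 6 / 35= 0.17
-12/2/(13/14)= -84/13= -6.46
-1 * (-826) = 826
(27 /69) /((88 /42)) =189 /1012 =0.19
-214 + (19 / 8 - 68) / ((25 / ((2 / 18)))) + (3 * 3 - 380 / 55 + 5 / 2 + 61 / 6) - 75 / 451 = -720519 / 3608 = -199.70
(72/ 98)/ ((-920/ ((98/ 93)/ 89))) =-3/ 317285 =-0.00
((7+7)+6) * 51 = 1020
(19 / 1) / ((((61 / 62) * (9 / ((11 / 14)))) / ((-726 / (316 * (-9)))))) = 783959 / 1821582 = 0.43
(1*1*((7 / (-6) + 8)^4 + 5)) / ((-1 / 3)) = -2832241 / 432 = -6556.11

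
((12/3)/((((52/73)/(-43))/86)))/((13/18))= -4859172/169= -28752.50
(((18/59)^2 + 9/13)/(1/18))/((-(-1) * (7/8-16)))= -465264/497783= -0.93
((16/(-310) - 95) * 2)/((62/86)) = -263.69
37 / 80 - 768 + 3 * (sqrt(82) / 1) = -61403 / 80 + 3 * sqrt(82) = -740.37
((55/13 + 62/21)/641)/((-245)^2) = 1961/10503954825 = 0.00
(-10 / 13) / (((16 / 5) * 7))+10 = 7255 / 728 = 9.97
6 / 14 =0.43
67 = 67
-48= -48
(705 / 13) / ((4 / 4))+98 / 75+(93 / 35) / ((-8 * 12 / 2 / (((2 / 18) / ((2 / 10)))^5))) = 119364957029 / 2149383600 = 55.53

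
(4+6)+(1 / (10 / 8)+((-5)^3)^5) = -152587890571 / 5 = -30517578114.20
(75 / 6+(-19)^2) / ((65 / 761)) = 568467 / 130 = 4372.82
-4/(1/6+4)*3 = -72/25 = -2.88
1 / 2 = 0.50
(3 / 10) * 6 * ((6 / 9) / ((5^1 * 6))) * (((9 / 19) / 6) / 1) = 0.00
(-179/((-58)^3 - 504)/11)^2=32041/4630139954176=0.00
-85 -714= -799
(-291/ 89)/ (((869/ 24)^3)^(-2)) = -41772492811653113257/ 5669388288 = -7368077593.15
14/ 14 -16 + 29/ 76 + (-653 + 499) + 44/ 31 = -393921/ 2356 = -167.20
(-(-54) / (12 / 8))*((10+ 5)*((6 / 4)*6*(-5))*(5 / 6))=-20250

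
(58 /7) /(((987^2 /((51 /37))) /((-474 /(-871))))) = 155788 /24417978949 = 0.00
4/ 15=0.27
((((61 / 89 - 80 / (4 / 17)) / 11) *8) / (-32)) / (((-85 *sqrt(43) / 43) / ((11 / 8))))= -0.82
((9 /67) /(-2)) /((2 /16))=-36 /67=-0.54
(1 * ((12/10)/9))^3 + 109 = 367883/3375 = 109.00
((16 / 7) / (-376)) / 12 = -1 / 1974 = -0.00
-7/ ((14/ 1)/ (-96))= 48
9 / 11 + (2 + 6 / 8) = 157 / 44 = 3.57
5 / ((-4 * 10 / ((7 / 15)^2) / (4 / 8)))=-49 / 3600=-0.01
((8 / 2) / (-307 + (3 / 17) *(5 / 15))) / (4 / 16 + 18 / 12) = -136 / 18263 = -0.01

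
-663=-663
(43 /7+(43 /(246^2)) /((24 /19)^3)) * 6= 36.86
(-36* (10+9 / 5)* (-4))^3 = 613258407936 / 125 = 4906067263.49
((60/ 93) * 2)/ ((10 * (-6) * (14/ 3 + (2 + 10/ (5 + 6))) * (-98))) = 11/ 379750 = 0.00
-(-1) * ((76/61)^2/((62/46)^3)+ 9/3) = 402833525/110852311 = 3.63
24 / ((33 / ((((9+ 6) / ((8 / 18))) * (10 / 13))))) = 2700 / 143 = 18.88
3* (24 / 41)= 72 / 41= 1.76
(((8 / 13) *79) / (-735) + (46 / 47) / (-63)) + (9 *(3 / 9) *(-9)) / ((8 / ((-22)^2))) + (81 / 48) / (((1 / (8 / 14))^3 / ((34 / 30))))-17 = -31125831097 / 18861570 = -1650.22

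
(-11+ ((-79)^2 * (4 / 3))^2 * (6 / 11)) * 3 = 113309293.55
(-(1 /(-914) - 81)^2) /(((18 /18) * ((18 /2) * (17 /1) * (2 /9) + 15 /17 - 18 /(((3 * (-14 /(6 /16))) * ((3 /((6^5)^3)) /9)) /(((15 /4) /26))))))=-8479387355075 /42255682267828234988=-0.00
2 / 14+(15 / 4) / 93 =159 / 868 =0.18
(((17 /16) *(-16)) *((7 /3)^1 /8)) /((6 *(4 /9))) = -119 /64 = -1.86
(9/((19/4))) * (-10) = -360/19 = -18.95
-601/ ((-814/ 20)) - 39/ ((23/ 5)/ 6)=-337960/ 9361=-36.10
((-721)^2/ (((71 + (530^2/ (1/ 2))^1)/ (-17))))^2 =78097818266209/ 315699020641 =247.38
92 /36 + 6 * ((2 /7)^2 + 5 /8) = 11987 /1764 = 6.80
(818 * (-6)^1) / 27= -1636 / 9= -181.78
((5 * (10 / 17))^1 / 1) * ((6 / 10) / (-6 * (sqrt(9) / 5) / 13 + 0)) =-325 / 51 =-6.37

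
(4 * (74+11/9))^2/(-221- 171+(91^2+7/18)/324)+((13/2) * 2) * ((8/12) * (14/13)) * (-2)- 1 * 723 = -6338985799/6411237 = -988.73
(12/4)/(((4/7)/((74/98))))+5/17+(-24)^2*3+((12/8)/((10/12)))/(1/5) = 828839/476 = 1741.26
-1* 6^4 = -1296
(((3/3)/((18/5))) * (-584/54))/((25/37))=-5402/1215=-4.45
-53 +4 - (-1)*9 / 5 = -236 / 5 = -47.20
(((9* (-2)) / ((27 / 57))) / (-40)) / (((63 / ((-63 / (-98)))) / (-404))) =-1919 / 490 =-3.92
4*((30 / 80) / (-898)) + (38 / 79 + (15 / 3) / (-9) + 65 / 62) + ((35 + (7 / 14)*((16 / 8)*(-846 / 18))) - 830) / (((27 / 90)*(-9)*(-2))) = -18401828483 / 118756908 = -154.95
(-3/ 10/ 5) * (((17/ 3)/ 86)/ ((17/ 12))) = -3/ 1075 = -0.00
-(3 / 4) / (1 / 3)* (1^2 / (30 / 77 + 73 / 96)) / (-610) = 8316 / 2592805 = 0.00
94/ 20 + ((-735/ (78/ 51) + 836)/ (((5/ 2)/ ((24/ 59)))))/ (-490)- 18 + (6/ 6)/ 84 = -151152649/ 11274900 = -13.41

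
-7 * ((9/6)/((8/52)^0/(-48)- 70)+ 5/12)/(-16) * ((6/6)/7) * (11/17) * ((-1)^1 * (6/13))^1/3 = -175351/71306976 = -0.00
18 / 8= 9 / 4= 2.25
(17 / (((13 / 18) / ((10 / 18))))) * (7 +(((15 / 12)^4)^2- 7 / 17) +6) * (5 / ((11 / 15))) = 7749498375 / 4685824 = 1653.82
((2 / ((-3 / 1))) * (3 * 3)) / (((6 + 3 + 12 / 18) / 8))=-4.97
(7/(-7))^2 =1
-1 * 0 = 0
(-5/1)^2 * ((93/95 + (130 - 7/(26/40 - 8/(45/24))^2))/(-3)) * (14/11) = -833620610/602547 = -1383.49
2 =2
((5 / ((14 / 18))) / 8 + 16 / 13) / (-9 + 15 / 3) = -1481 / 2912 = -0.51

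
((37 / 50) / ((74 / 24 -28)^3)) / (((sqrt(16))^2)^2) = -999 / 5346179800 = -0.00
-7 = -7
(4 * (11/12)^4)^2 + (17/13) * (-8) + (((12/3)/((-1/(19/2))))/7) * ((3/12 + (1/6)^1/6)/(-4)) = -5155330181/2445520896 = -2.11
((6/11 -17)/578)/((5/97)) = -17557/31790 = -0.55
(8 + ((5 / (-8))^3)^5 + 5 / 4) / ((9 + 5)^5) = 325424924243571 / 18922999734303981568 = 0.00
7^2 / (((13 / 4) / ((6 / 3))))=392 / 13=30.15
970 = 970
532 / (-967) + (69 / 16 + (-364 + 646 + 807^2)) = 10080545843 / 15472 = 651534.76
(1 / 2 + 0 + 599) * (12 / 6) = 1199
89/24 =3.71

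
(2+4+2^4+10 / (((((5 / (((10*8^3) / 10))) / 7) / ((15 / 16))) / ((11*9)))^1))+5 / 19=12640743 / 19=665302.26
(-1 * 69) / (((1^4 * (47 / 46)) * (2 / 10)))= -15870 / 47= -337.66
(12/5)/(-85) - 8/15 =-716/1275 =-0.56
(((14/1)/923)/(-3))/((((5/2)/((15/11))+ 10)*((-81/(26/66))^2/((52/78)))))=-728/108052761267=-0.00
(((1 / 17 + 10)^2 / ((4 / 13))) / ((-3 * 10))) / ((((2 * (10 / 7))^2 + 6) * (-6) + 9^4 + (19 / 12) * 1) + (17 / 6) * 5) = -2069613 / 1225732810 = -0.00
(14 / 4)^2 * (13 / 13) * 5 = 245 / 4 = 61.25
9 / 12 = 3 / 4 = 0.75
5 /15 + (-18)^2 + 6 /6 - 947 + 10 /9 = -620.56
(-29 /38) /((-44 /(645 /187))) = 18705 /312664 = 0.06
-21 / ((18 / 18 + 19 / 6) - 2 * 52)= 126 / 599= 0.21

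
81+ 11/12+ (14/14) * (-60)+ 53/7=29.49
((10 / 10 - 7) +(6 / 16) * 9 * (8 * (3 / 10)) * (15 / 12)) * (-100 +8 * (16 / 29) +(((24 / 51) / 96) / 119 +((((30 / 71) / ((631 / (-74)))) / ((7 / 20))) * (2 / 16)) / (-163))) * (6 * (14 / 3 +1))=-13405.94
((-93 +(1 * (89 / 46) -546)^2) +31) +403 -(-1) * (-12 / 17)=296347.25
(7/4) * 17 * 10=595/2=297.50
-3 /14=-0.21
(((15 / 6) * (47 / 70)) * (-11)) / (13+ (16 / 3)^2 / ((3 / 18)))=-1551 / 15428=-0.10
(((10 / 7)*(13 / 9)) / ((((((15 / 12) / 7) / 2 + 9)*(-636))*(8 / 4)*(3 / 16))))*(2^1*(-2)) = 8320 / 2185137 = 0.00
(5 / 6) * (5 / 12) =0.35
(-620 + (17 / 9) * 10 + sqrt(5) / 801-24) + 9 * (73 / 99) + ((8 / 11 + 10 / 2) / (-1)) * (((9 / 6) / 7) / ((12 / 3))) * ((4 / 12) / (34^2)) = -566245873 / 915552 + sqrt(5) / 801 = -618.47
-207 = -207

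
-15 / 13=-1.15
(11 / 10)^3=1331 / 1000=1.33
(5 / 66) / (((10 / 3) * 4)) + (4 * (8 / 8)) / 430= 567 / 37840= 0.01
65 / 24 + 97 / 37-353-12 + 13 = -307843 / 888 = -346.67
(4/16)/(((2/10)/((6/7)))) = 15/14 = 1.07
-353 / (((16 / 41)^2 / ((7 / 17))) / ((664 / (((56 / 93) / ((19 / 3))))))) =-29009203591 / 4352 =-6665717.74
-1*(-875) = 875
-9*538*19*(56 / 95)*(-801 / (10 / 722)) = 78406583472 / 25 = 3136263338.88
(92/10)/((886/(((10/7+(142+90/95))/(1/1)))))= 441646/294595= 1.50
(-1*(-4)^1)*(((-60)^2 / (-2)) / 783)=-800 / 87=-9.20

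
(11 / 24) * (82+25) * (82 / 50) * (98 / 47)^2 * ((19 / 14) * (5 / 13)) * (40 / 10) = 314490869 / 430755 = 730.09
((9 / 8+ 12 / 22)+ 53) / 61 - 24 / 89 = 299347 / 477752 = 0.63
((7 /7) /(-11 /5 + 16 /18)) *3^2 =-405 /59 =-6.86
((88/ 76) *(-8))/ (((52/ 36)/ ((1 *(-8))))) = 51.30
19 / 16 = 1.19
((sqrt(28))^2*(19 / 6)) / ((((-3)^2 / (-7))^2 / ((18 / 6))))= 13034 / 81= 160.91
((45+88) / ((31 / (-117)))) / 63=-247 / 31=-7.97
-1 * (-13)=13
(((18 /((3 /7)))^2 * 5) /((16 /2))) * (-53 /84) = -5565 /8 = -695.62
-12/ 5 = -2.40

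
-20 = -20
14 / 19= 0.74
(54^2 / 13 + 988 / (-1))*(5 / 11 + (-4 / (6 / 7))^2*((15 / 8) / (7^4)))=-7570100 / 21021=-360.12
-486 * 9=-4374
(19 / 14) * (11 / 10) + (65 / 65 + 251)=35489 / 140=253.49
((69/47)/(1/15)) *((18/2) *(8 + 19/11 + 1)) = 1099170/517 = 2126.05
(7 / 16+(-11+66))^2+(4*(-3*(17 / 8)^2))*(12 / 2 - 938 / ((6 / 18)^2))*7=819956113 / 256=3202953.57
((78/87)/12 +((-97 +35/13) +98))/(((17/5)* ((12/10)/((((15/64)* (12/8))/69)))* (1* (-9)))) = -1065125/2037754368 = -0.00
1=1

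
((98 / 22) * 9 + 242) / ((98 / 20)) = 31030 / 539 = 57.57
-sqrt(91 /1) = -sqrt(91) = -9.54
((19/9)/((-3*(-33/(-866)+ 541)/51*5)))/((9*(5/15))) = -279718/63252765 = -0.00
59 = 59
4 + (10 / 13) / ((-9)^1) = 458 / 117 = 3.91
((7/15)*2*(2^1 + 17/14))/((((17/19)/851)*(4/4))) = 48507/17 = 2853.35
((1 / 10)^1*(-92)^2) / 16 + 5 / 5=539 / 10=53.90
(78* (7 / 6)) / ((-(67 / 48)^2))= -209664 / 4489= -46.71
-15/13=-1.15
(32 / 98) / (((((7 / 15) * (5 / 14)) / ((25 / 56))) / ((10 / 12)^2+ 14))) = 13225 / 1029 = 12.85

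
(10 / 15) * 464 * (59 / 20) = 13688 / 15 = 912.53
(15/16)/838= 15/13408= 0.00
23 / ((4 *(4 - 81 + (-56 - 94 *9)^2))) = 23 / 3254108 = 0.00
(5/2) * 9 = 45/2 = 22.50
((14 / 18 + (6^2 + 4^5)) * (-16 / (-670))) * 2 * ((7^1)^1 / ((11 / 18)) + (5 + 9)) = 8554112 / 6633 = 1289.63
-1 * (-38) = 38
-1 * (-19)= 19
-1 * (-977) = 977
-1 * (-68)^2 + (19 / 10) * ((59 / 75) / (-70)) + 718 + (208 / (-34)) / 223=-777411124711 / 199027500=-3906.05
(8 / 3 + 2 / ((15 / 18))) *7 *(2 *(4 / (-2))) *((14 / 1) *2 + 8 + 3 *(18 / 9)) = -5958.40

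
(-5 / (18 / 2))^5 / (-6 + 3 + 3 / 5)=15625 / 708588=0.02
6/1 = 6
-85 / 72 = -1.18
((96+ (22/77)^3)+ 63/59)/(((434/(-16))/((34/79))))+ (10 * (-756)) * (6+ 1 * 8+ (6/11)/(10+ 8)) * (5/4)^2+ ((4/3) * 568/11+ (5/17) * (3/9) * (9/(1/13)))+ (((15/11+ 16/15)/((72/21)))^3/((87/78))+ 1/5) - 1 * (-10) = -879650689400344255253097127/5310500306166516384000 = -165643.66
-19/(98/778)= -7391/49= -150.84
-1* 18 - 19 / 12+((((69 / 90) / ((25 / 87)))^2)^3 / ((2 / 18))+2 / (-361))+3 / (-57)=853080727503921595643 / 264404296875000000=3226.43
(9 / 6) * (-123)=-369 / 2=-184.50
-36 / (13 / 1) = -2.77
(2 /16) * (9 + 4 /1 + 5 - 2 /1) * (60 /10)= 12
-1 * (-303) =303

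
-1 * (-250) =250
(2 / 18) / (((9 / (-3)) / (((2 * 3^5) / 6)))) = -3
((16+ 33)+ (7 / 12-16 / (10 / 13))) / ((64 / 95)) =32813 / 768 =42.73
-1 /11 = -0.09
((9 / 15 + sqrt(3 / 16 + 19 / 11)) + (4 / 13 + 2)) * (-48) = -9072 / 65 - 12 * sqrt(3707) / 11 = -205.99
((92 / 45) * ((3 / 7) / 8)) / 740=23 / 155400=0.00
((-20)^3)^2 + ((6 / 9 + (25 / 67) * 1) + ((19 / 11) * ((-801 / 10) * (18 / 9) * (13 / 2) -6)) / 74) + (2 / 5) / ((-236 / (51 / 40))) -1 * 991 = 123559334338184783 / 1930645200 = 63998985.59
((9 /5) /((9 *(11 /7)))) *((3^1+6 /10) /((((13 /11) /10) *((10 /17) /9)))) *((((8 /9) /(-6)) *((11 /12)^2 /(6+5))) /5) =-1309 /9750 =-0.13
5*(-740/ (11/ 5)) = -18500/ 11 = -1681.82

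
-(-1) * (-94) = -94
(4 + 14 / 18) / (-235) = -43 / 2115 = -0.02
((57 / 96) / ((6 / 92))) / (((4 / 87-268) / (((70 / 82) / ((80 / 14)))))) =-0.01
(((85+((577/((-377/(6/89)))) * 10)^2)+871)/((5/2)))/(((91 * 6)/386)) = 415902256520344/1536722199285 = 270.64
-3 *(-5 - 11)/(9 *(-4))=-1.33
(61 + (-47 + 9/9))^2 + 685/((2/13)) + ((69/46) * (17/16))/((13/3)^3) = 328848337/70304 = 4677.52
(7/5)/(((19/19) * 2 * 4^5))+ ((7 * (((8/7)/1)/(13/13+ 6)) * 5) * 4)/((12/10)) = 4096147/215040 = 19.05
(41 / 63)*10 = 410 / 63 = 6.51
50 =50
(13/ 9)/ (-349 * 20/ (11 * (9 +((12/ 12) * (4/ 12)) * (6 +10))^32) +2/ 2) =2668865059713587973813183255071115111533502543820867343/ 1847675810570945520332203791972310345424158112818718079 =1.44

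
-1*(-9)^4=-6561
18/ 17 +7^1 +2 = 171/ 17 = 10.06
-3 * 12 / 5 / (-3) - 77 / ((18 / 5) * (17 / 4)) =-2014 / 765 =-2.63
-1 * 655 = -655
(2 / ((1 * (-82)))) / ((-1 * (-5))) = -1 / 205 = -0.00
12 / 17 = 0.71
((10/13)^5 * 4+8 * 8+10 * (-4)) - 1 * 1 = 8939739/371293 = 24.08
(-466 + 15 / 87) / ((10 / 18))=-121581 / 145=-838.49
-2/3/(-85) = 2/255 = 0.01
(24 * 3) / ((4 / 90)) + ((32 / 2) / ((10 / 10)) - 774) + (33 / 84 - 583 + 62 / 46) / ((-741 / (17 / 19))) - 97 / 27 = 70104934327 / 81601884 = 859.11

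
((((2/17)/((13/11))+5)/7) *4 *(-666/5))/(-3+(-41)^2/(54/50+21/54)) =-364872/1072955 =-0.34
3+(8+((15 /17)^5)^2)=22752583295564 /2015993900449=11.29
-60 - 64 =-124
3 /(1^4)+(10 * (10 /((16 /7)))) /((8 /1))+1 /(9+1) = 1371 /160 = 8.57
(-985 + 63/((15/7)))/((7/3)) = -14334/35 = -409.54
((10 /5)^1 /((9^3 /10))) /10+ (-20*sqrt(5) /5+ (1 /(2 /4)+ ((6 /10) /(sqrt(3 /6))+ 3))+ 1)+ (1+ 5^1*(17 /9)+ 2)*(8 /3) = -4*sqrt(5)+ 3*sqrt(2) /5+ 28568 /729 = 31.09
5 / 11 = 0.45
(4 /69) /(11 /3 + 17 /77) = 154 /10327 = 0.01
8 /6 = 1.33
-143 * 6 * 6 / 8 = -1287 / 2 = -643.50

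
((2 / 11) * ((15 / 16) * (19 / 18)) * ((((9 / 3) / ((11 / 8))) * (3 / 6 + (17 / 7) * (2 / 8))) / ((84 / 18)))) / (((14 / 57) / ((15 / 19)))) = 397575 / 1328096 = 0.30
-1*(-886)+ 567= 1453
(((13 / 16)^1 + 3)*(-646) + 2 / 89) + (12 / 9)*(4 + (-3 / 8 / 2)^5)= -172007806075 / 69992448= -2457.52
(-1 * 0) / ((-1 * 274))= 0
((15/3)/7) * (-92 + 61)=-155/7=-22.14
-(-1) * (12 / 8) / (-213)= -1 / 142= -0.01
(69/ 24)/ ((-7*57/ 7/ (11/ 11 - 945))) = 2714/ 57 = 47.61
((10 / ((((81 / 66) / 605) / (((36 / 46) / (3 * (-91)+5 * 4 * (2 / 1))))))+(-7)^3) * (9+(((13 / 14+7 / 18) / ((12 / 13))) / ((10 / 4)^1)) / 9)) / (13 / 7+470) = -38747435533 / 5610376710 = -6.91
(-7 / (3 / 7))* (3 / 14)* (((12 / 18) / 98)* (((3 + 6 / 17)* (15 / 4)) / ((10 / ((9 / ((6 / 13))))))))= -2223 / 3808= -0.58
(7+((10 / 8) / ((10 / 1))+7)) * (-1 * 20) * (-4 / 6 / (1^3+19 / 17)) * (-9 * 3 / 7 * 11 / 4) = -105655 / 112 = -943.35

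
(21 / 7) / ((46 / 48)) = 72 / 23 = 3.13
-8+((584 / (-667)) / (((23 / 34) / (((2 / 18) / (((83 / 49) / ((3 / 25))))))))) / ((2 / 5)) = -153282832 / 19099545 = -8.03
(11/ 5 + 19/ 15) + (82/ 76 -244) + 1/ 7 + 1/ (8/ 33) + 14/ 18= -11223491/ 47880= -234.41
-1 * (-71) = 71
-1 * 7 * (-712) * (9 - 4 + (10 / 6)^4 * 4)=14478520 / 81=178747.16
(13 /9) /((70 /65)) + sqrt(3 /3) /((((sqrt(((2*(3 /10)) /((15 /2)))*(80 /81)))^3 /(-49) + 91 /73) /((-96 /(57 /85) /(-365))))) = 1.66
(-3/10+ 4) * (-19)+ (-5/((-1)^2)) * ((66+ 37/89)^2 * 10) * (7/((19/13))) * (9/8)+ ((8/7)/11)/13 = -3580763175903129/3012989980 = -1188441.78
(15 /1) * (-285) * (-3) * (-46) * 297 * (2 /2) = -175215150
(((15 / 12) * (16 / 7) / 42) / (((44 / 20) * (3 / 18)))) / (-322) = -50 / 86779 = -0.00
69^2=4761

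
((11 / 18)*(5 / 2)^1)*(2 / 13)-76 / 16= -2113 / 468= -4.51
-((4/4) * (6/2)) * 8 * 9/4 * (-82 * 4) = 17712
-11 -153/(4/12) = -470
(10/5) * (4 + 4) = 16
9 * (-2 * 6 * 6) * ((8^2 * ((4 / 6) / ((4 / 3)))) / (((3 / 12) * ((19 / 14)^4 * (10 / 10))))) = -3186376704 / 130321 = -24450.22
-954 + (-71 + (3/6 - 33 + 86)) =-1943/2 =-971.50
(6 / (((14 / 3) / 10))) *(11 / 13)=990 / 91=10.88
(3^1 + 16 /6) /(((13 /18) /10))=1020 /13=78.46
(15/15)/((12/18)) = 3/2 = 1.50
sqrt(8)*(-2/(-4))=sqrt(2)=1.41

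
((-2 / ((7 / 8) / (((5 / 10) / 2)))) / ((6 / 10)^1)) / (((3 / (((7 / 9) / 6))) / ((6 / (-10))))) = 2 / 81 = 0.02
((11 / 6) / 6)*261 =319 / 4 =79.75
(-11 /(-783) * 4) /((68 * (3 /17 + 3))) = 11 /42282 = 0.00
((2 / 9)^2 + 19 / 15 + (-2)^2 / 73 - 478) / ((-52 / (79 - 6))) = 14091541 / 21060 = 669.11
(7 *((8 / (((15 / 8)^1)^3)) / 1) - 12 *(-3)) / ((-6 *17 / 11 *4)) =-412973 / 344250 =-1.20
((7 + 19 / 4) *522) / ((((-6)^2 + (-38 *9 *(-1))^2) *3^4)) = 1363 / 2106000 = 0.00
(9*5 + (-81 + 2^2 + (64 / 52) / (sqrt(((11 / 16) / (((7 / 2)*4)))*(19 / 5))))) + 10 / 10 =-31 + 64*sqrt(14630) / 2717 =-28.15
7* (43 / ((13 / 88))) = 26488 / 13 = 2037.54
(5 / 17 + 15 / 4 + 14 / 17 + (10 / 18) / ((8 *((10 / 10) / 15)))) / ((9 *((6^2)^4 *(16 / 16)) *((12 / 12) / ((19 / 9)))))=45809 / 55507949568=0.00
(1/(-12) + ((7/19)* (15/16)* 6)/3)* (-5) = -1385/456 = -3.04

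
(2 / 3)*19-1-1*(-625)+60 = 2090 / 3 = 696.67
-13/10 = -1.30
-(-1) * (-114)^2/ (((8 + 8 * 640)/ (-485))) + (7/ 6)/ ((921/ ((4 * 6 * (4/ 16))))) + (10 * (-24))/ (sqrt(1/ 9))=-2301390431/ 1180722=-1949.14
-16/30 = -8/15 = -0.53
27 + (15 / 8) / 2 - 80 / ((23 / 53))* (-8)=553001 / 368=1502.72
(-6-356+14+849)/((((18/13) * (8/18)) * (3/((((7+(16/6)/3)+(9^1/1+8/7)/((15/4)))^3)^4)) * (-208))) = -318413117622056093938174120820506443622563527/122162135264963371240031250000000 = -2606479634065.29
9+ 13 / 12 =121 / 12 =10.08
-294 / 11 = -26.73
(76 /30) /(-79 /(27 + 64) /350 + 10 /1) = 12740 /50277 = 0.25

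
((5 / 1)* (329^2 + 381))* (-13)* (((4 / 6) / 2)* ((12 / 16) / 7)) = -252158.21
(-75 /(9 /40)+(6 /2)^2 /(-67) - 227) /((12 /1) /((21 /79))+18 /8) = -3154312 /266727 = -11.83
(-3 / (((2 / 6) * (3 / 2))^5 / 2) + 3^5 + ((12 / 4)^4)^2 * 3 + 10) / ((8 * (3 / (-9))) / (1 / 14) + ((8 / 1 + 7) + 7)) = -1287.65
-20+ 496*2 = 972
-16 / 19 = -0.84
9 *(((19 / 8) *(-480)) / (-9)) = 1140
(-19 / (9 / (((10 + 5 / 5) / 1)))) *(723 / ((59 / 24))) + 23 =-401595 / 59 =-6806.69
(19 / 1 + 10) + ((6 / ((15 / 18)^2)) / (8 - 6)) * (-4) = 293 / 25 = 11.72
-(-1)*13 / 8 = 13 / 8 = 1.62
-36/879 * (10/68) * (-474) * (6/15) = 5688/4981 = 1.14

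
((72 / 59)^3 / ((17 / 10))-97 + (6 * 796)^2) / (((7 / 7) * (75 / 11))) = 876041038251247 / 261858225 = 3345478.41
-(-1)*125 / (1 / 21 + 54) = 525 / 227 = 2.31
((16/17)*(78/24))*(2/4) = 1.53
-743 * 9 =-6687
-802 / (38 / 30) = -12030 / 19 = -633.16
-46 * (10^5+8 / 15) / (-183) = 69000368 / 2745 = 25136.75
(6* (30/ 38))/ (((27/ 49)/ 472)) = 231280/ 57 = 4057.54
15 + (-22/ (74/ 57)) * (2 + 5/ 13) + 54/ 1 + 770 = 384122/ 481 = 798.59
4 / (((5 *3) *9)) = 4 / 135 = 0.03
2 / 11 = 0.18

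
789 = 789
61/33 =1.85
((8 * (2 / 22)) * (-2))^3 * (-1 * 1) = 4096 / 1331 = 3.08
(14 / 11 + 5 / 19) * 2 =642 / 209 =3.07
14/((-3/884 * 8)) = -1547/3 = -515.67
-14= -14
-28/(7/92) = -368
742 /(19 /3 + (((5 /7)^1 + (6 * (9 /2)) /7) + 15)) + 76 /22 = 96037 /2992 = 32.10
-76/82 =-38/41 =-0.93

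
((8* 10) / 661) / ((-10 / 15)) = -120 / 661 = -0.18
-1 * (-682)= 682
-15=-15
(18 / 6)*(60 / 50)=18 / 5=3.60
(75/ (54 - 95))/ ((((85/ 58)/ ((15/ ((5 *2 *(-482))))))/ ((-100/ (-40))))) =6525/ 671908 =0.01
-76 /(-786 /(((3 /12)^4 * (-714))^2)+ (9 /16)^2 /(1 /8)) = 103318656 /133922333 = 0.77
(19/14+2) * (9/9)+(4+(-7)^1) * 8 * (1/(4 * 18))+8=463/42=11.02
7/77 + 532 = 5853/11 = 532.09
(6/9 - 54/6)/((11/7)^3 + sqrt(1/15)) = -57066625/26455766 + 2941225 *sqrt(15)/79367298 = -2.01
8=8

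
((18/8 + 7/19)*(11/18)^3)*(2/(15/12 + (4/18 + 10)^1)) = 264869/2542428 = 0.10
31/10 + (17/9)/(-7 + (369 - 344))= 1298/405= 3.20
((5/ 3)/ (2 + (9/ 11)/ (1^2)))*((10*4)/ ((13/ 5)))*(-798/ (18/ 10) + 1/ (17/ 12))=-248314000/ 61659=-4027.21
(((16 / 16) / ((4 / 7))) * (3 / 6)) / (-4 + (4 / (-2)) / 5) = -35 / 176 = -0.20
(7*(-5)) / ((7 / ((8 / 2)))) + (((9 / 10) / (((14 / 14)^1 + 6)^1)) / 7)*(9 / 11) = -107719 / 5390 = -19.98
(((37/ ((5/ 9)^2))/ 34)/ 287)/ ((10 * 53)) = 2997/ 129293500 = 0.00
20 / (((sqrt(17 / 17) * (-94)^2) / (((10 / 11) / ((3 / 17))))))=850 / 72897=0.01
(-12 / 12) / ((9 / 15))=-1.67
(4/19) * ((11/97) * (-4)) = -176/1843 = -0.10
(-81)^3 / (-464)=531441 / 464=1145.35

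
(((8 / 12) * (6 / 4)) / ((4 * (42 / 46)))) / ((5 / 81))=621 / 140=4.44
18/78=3/13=0.23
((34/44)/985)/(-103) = -17/2232010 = -0.00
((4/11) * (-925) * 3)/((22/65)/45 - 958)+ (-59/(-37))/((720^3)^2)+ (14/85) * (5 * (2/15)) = 196353842969033561177042389/168813158775418257408000000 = 1.16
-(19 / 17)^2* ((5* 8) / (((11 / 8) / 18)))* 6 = -12476160 / 3179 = -3924.55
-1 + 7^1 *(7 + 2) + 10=72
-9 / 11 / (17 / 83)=-747 / 187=-3.99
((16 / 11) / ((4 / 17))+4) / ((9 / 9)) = 112 / 11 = 10.18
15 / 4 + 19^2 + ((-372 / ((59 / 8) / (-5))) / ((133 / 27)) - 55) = 360.95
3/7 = 0.43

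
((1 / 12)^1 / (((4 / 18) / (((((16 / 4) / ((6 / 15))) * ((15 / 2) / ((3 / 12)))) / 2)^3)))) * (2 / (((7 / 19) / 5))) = 240468750 / 7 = 34352678.57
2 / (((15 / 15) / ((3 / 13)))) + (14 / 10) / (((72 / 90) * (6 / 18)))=297 / 52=5.71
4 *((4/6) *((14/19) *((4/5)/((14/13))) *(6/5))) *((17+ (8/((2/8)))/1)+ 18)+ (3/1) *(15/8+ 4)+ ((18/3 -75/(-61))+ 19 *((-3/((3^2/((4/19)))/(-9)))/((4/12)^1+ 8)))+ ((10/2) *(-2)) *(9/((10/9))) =14522339/231800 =62.65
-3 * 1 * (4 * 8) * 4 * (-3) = 1152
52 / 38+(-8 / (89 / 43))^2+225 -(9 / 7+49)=201240587 / 1053493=191.02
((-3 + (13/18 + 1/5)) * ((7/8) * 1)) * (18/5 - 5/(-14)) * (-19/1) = 984181/7200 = 136.69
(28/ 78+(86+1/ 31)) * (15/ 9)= 522235/ 3627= 143.99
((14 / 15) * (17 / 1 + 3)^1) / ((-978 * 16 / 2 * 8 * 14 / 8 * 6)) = -1 / 35208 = -0.00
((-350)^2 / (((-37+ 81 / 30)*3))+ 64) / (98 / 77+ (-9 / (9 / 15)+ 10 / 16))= 2081728 / 24213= 85.98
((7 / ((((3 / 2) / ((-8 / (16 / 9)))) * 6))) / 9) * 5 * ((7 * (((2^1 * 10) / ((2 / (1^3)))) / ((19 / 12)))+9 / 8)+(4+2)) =-30345 / 304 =-99.82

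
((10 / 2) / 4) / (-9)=-5 / 36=-0.14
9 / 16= 0.56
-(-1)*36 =36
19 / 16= 1.19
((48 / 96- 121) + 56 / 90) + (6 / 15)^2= -53873 / 450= -119.72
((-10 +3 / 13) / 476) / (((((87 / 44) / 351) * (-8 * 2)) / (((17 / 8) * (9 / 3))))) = 37719 / 25984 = 1.45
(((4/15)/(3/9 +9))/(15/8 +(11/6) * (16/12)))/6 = 12/10885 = 0.00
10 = 10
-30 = -30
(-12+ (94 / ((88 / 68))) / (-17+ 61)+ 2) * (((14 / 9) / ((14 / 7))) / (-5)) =3143 / 2420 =1.30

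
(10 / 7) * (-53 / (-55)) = 1.38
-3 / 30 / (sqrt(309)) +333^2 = 110889 - sqrt(309) / 3090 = 110888.99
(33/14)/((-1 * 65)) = -33/910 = -0.04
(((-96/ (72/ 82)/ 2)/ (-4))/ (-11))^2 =1681/ 1089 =1.54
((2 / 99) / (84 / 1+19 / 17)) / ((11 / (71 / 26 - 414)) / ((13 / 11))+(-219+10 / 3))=-363562 / 330393800847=-0.00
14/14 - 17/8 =-1.12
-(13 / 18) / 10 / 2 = -13 / 360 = -0.04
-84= -84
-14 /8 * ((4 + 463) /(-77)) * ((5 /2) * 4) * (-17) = -39695 /22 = -1804.32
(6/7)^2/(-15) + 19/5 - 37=-8146/245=-33.25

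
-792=-792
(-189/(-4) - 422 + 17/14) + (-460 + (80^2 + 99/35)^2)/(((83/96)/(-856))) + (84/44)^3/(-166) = -21971414263178347399/541317700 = -40588760099.99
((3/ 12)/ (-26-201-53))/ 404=-1/ 452480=-0.00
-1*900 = -900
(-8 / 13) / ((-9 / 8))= 64 / 117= 0.55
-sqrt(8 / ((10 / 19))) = -2 *sqrt(95) / 5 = -3.90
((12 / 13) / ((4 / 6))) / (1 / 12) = 216 / 13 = 16.62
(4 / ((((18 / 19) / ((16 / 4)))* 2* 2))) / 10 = 0.42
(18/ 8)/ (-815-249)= -9/ 4256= -0.00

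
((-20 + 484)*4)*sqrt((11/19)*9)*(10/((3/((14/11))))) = 259840*sqrt(209)/209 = 17973.51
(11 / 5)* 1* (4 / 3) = 44 / 15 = 2.93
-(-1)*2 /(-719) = -2 /719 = -0.00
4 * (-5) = -20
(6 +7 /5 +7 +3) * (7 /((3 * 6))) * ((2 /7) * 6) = 58 /5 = 11.60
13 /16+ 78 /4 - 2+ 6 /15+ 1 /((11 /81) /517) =3825.71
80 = 80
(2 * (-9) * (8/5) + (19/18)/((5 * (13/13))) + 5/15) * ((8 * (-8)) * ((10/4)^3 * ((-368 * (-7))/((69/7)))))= 199371200/27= 7384118.52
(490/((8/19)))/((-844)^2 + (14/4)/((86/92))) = 200165/122522436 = 0.00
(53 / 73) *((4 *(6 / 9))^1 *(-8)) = -3392 / 219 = -15.49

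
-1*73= -73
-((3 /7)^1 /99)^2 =-1 /53361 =-0.00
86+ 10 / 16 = 693 / 8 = 86.62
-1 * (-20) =20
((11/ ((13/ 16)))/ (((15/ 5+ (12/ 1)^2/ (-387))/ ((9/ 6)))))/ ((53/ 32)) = 363264/ 77857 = 4.67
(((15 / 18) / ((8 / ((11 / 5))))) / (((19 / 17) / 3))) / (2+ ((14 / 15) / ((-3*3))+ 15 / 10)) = 25245 / 139384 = 0.18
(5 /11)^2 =25 /121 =0.21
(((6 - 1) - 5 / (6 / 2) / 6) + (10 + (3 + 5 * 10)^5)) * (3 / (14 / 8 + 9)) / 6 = 7527519139 / 387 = 19450953.85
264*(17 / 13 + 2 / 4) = 6204 / 13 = 477.23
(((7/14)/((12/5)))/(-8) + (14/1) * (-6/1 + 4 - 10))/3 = -32261/576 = -56.01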